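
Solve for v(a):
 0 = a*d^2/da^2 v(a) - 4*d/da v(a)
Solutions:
 v(a) = C1 + C2*a^5


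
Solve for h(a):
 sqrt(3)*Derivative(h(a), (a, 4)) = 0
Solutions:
 h(a) = C1 + C2*a + C3*a^2 + C4*a^3


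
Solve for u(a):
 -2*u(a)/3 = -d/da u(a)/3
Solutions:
 u(a) = C1*exp(2*a)


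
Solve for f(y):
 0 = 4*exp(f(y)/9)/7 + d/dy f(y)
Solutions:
 f(y) = 9*log(1/(C1 + 4*y)) + 9*log(63)


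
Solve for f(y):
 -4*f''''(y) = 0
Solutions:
 f(y) = C1 + C2*y + C3*y^2 + C4*y^3


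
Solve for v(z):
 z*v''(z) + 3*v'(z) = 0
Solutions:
 v(z) = C1 + C2/z^2


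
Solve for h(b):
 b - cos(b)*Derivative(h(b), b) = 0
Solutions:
 h(b) = C1 + Integral(b/cos(b), b)


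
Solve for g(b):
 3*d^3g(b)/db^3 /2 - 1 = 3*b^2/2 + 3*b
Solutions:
 g(b) = C1 + C2*b + C3*b^2 + b^5/60 + b^4/12 + b^3/9


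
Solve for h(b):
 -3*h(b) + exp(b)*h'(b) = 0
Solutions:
 h(b) = C1*exp(-3*exp(-b))


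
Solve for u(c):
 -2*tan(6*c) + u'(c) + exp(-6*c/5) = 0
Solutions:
 u(c) = C1 + log(tan(6*c)^2 + 1)/6 + 5*exp(-6*c/5)/6


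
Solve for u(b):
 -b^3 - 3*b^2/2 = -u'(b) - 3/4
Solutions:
 u(b) = C1 + b^4/4 + b^3/2 - 3*b/4


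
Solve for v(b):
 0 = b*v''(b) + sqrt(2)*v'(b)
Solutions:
 v(b) = C1 + C2*b^(1 - sqrt(2))


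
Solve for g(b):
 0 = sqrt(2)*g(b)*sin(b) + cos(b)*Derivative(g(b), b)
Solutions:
 g(b) = C1*cos(b)^(sqrt(2))


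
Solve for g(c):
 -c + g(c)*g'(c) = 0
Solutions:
 g(c) = -sqrt(C1 + c^2)
 g(c) = sqrt(C1 + c^2)


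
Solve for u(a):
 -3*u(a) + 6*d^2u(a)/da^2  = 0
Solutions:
 u(a) = C1*exp(-sqrt(2)*a/2) + C2*exp(sqrt(2)*a/2)


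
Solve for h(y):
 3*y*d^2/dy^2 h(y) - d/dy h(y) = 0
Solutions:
 h(y) = C1 + C2*y^(4/3)


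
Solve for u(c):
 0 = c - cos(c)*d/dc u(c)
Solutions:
 u(c) = C1 + Integral(c/cos(c), c)


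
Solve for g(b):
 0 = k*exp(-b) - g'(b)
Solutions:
 g(b) = C1 - k*exp(-b)


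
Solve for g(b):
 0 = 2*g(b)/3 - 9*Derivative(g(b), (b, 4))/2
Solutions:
 g(b) = C1*exp(-sqrt(2)*3^(1/4)*b/3) + C2*exp(sqrt(2)*3^(1/4)*b/3) + C3*sin(sqrt(2)*3^(1/4)*b/3) + C4*cos(sqrt(2)*3^(1/4)*b/3)


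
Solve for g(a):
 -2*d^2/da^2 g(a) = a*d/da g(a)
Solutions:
 g(a) = C1 + C2*erf(a/2)


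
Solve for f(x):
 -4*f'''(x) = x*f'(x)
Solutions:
 f(x) = C1 + Integral(C2*airyai(-2^(1/3)*x/2) + C3*airybi(-2^(1/3)*x/2), x)


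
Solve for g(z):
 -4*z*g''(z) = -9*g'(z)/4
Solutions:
 g(z) = C1 + C2*z^(25/16)


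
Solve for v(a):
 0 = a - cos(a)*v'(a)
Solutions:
 v(a) = C1 + Integral(a/cos(a), a)


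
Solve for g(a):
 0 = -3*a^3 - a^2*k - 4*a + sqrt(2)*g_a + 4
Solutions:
 g(a) = C1 + 3*sqrt(2)*a^4/8 + sqrt(2)*a^3*k/6 + sqrt(2)*a^2 - 2*sqrt(2)*a


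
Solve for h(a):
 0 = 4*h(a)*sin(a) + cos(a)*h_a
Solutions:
 h(a) = C1*cos(a)^4


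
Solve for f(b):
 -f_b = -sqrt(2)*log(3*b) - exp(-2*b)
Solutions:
 f(b) = C1 + sqrt(2)*b*log(b) + sqrt(2)*b*(-1 + log(3)) - exp(-2*b)/2


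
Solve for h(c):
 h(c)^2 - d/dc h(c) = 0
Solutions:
 h(c) = -1/(C1 + c)


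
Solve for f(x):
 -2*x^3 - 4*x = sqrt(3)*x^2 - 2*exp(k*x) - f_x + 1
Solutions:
 f(x) = C1 + x^4/2 + sqrt(3)*x^3/3 + 2*x^2 + x - 2*exp(k*x)/k


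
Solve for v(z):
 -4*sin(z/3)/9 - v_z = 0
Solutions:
 v(z) = C1 + 4*cos(z/3)/3


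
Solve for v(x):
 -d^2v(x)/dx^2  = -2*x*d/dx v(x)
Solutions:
 v(x) = C1 + C2*erfi(x)


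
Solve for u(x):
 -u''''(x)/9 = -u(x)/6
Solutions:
 u(x) = C1*exp(-2^(3/4)*3^(1/4)*x/2) + C2*exp(2^(3/4)*3^(1/4)*x/2) + C3*sin(2^(3/4)*3^(1/4)*x/2) + C4*cos(2^(3/4)*3^(1/4)*x/2)


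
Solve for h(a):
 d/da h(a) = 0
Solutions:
 h(a) = C1


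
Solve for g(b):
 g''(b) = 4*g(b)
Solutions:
 g(b) = C1*exp(-2*b) + C2*exp(2*b)


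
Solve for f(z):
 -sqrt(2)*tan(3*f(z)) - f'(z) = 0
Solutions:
 f(z) = -asin(C1*exp(-3*sqrt(2)*z))/3 + pi/3
 f(z) = asin(C1*exp(-3*sqrt(2)*z))/3


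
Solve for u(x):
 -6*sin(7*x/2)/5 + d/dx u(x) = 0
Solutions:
 u(x) = C1 - 12*cos(7*x/2)/35


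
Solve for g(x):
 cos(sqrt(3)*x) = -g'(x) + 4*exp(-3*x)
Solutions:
 g(x) = C1 - sqrt(3)*sin(sqrt(3)*x)/3 - 4*exp(-3*x)/3


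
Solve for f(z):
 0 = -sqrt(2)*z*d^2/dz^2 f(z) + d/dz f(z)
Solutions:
 f(z) = C1 + C2*z^(sqrt(2)/2 + 1)


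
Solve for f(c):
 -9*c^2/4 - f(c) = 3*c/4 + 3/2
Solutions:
 f(c) = -9*c^2/4 - 3*c/4 - 3/2


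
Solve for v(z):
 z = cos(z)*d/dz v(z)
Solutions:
 v(z) = C1 + Integral(z/cos(z), z)


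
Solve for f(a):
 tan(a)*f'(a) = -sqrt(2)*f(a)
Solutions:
 f(a) = C1/sin(a)^(sqrt(2))


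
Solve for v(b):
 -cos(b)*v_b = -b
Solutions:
 v(b) = C1 + Integral(b/cos(b), b)


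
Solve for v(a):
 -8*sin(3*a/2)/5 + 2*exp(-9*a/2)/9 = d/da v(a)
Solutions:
 v(a) = C1 + 16*cos(3*a/2)/15 - 4*exp(-9*a/2)/81


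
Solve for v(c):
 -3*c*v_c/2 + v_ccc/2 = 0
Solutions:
 v(c) = C1 + Integral(C2*airyai(3^(1/3)*c) + C3*airybi(3^(1/3)*c), c)


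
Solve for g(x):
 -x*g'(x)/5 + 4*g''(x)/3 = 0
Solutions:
 g(x) = C1 + C2*erfi(sqrt(30)*x/20)


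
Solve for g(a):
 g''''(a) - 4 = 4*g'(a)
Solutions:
 g(a) = C1 + C4*exp(2^(2/3)*a) - a + (C2*sin(2^(2/3)*sqrt(3)*a/2) + C3*cos(2^(2/3)*sqrt(3)*a/2))*exp(-2^(2/3)*a/2)


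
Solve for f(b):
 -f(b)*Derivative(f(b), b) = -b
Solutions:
 f(b) = -sqrt(C1 + b^2)
 f(b) = sqrt(C1 + b^2)


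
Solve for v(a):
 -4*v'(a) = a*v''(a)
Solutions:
 v(a) = C1 + C2/a^3


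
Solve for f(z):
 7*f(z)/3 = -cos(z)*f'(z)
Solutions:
 f(z) = C1*(sin(z) - 1)^(7/6)/(sin(z) + 1)^(7/6)


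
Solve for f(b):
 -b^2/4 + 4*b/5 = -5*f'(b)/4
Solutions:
 f(b) = C1 + b^3/15 - 8*b^2/25


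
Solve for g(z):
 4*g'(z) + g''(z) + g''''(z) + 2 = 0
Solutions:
 g(z) = C1 + C2*exp(-3^(1/3)*z*(-(18 + sqrt(327))^(1/3) + 3^(1/3)/(18 + sqrt(327))^(1/3))/6)*sin(3^(1/6)*z*(3/(18 + sqrt(327))^(1/3) + 3^(2/3)*(18 + sqrt(327))^(1/3))/6) + C3*exp(-3^(1/3)*z*(-(18 + sqrt(327))^(1/3) + 3^(1/3)/(18 + sqrt(327))^(1/3))/6)*cos(3^(1/6)*z*(3/(18 + sqrt(327))^(1/3) + 3^(2/3)*(18 + sqrt(327))^(1/3))/6) + C4*exp(3^(1/3)*z*(-(18 + sqrt(327))^(1/3) + 3^(1/3)/(18 + sqrt(327))^(1/3))/3) - z/2


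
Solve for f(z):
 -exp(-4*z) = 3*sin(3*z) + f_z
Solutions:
 f(z) = C1 + cos(3*z) + exp(-4*z)/4


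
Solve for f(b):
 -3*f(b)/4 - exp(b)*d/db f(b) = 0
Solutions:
 f(b) = C1*exp(3*exp(-b)/4)


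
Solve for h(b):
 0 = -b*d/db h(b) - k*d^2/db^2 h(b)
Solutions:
 h(b) = C1 + C2*sqrt(k)*erf(sqrt(2)*b*sqrt(1/k)/2)


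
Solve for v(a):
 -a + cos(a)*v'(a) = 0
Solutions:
 v(a) = C1 + Integral(a/cos(a), a)


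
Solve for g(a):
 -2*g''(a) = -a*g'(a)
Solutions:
 g(a) = C1 + C2*erfi(a/2)


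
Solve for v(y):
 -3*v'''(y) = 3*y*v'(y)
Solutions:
 v(y) = C1 + Integral(C2*airyai(-y) + C3*airybi(-y), y)


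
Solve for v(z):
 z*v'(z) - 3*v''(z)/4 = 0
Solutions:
 v(z) = C1 + C2*erfi(sqrt(6)*z/3)


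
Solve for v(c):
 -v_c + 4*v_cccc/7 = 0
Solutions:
 v(c) = C1 + C4*exp(14^(1/3)*c/2) + (C2*sin(14^(1/3)*sqrt(3)*c/4) + C3*cos(14^(1/3)*sqrt(3)*c/4))*exp(-14^(1/3)*c/4)


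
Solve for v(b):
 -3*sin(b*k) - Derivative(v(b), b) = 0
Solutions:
 v(b) = C1 + 3*cos(b*k)/k


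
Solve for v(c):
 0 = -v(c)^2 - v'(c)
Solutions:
 v(c) = 1/(C1 + c)


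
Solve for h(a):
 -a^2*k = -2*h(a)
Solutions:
 h(a) = a^2*k/2


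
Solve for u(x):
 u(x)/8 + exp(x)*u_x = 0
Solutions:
 u(x) = C1*exp(exp(-x)/8)


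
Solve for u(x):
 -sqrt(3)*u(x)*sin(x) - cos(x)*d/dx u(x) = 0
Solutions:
 u(x) = C1*cos(x)^(sqrt(3))


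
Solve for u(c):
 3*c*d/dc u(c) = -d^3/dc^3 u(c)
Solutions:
 u(c) = C1 + Integral(C2*airyai(-3^(1/3)*c) + C3*airybi(-3^(1/3)*c), c)


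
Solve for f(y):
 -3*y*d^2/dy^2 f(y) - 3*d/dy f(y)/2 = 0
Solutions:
 f(y) = C1 + C2*sqrt(y)


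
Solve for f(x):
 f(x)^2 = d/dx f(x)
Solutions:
 f(x) = -1/(C1 + x)


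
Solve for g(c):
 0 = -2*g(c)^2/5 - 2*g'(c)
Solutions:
 g(c) = 5/(C1 + c)


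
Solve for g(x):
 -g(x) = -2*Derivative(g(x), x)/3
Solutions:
 g(x) = C1*exp(3*x/2)


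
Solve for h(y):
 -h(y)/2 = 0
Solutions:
 h(y) = 0


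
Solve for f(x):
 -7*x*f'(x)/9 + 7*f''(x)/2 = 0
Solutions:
 f(x) = C1 + C2*erfi(x/3)


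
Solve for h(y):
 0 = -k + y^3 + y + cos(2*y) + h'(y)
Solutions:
 h(y) = C1 + k*y - y^4/4 - y^2/2 - sin(2*y)/2


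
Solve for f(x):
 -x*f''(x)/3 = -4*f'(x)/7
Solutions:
 f(x) = C1 + C2*x^(19/7)


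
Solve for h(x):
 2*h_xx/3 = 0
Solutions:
 h(x) = C1 + C2*x


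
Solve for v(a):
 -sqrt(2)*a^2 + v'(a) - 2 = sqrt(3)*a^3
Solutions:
 v(a) = C1 + sqrt(3)*a^4/4 + sqrt(2)*a^3/3 + 2*a


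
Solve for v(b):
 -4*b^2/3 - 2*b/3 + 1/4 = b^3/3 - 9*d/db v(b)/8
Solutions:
 v(b) = C1 + 2*b^4/27 + 32*b^3/81 + 8*b^2/27 - 2*b/9


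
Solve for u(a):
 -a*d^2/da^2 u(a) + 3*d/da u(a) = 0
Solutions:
 u(a) = C1 + C2*a^4


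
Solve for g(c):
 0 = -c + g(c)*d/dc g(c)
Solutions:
 g(c) = -sqrt(C1 + c^2)
 g(c) = sqrt(C1 + c^2)


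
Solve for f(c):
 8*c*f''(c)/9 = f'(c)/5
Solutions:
 f(c) = C1 + C2*c^(49/40)


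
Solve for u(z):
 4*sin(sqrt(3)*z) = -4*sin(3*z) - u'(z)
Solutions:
 u(z) = C1 + 4*cos(3*z)/3 + 4*sqrt(3)*cos(sqrt(3)*z)/3


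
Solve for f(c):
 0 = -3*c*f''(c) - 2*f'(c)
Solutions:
 f(c) = C1 + C2*c^(1/3)


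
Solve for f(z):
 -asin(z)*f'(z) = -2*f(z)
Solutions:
 f(z) = C1*exp(2*Integral(1/asin(z), z))


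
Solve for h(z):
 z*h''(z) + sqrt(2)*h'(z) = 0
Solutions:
 h(z) = C1 + C2*z^(1 - sqrt(2))


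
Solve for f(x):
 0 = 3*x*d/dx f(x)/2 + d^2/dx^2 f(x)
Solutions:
 f(x) = C1 + C2*erf(sqrt(3)*x/2)


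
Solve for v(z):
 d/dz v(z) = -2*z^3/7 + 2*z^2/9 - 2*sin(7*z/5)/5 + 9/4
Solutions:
 v(z) = C1 - z^4/14 + 2*z^3/27 + 9*z/4 + 2*cos(7*z/5)/7


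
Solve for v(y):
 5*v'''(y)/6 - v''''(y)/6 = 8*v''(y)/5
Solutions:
 v(y) = C1 + C2*y + (C3*sin(sqrt(335)*y/10) + C4*cos(sqrt(335)*y/10))*exp(5*y/2)


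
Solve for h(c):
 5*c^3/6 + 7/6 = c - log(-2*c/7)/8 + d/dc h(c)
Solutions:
 h(c) = C1 + 5*c^4/24 - c^2/2 + c*log(-c)/8 + c*(-3*log(7) + 3*log(2) + 25)/24


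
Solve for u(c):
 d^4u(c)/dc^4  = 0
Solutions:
 u(c) = C1 + C2*c + C3*c^2 + C4*c^3


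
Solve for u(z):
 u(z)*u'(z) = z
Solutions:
 u(z) = -sqrt(C1 + z^2)
 u(z) = sqrt(C1 + z^2)


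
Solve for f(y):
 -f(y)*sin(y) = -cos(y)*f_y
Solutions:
 f(y) = C1/cos(y)


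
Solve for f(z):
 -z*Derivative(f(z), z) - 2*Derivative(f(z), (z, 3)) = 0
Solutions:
 f(z) = C1 + Integral(C2*airyai(-2^(2/3)*z/2) + C3*airybi(-2^(2/3)*z/2), z)


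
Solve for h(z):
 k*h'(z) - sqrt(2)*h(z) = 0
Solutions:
 h(z) = C1*exp(sqrt(2)*z/k)


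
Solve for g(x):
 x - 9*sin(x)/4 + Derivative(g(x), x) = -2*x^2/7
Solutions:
 g(x) = C1 - 2*x^3/21 - x^2/2 - 9*cos(x)/4


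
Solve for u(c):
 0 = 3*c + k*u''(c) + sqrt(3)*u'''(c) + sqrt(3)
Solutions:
 u(c) = C1 + C2*c + C3*exp(-sqrt(3)*c*k/3) - c^3/(2*k) + sqrt(3)*c^2*(-1 + 3/k)/(2*k)


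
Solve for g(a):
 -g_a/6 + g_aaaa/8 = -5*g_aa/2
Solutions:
 g(a) = C1 + C2*exp(6^(1/3)*a*(-(3 + sqrt(6009))^(1/3) + 10*6^(1/3)/(3 + sqrt(6009))^(1/3))/6)*sin(2^(1/3)*3^(1/6)*a*(5*2^(1/3)/(3 + sqrt(6009))^(1/3) + 3^(2/3)*(3 + sqrt(6009))^(1/3)/6)) + C3*exp(6^(1/3)*a*(-(3 + sqrt(6009))^(1/3) + 10*6^(1/3)/(3 + sqrt(6009))^(1/3))/6)*cos(2^(1/3)*3^(1/6)*a*(5*2^(1/3)/(3 + sqrt(6009))^(1/3) + 3^(2/3)*(3 + sqrt(6009))^(1/3)/6)) + C4*exp(-6^(1/3)*a*(-(3 + sqrt(6009))^(1/3) + 10*6^(1/3)/(3 + sqrt(6009))^(1/3))/3)


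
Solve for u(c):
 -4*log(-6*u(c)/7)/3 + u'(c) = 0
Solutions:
 -3*Integral(1/(log(-_y) - log(7) + log(6)), (_y, u(c)))/4 = C1 - c


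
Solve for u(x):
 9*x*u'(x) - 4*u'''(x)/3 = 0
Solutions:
 u(x) = C1 + Integral(C2*airyai(3*2^(1/3)*x/2) + C3*airybi(3*2^(1/3)*x/2), x)


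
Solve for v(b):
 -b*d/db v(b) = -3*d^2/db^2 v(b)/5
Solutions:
 v(b) = C1 + C2*erfi(sqrt(30)*b/6)


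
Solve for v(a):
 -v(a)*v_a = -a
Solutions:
 v(a) = -sqrt(C1 + a^2)
 v(a) = sqrt(C1 + a^2)


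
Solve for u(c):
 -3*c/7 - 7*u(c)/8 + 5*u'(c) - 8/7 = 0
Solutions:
 u(c) = C1*exp(7*c/40) - 24*c/49 - 1408/343


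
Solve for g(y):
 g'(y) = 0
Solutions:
 g(y) = C1


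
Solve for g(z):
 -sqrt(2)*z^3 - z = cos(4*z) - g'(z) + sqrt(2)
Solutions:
 g(z) = C1 + sqrt(2)*z^4/4 + z^2/2 + sqrt(2)*z + sin(4*z)/4


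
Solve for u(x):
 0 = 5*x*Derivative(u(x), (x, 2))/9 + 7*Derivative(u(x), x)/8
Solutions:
 u(x) = C1 + C2/x^(23/40)


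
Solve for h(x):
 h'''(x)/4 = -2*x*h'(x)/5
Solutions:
 h(x) = C1 + Integral(C2*airyai(-2*5^(2/3)*x/5) + C3*airybi(-2*5^(2/3)*x/5), x)


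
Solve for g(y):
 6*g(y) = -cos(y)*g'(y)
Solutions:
 g(y) = C1*(sin(y)^3 - 3*sin(y)^2 + 3*sin(y) - 1)/(sin(y)^3 + 3*sin(y)^2 + 3*sin(y) + 1)


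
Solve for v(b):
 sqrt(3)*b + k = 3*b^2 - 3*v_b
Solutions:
 v(b) = C1 + b^3/3 - sqrt(3)*b^2/6 - b*k/3


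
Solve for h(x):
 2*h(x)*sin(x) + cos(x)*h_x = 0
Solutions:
 h(x) = C1*cos(x)^2


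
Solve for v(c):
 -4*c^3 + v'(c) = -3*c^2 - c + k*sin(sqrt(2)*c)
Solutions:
 v(c) = C1 + c^4 - c^3 - c^2/2 - sqrt(2)*k*cos(sqrt(2)*c)/2


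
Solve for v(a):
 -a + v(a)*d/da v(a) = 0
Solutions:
 v(a) = -sqrt(C1 + a^2)
 v(a) = sqrt(C1 + a^2)


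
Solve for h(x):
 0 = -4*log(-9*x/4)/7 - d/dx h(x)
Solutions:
 h(x) = C1 - 4*x*log(-x)/7 + 4*x*(-2*log(3) + 1 + 2*log(2))/7


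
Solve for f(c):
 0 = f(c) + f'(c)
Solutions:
 f(c) = C1*exp(-c)


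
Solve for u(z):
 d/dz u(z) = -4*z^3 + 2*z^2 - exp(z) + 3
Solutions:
 u(z) = C1 - z^4 + 2*z^3/3 + 3*z - exp(z)


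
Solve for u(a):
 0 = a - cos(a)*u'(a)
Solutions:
 u(a) = C1 + Integral(a/cos(a), a)


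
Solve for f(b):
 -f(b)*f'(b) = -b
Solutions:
 f(b) = -sqrt(C1 + b^2)
 f(b) = sqrt(C1 + b^2)


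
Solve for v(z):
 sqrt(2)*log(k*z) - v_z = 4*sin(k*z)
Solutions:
 v(z) = C1 + sqrt(2)*z*(log(k*z) - 1) - 4*Piecewise((-cos(k*z)/k, Ne(k, 0)), (0, True))


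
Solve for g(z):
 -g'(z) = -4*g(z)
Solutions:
 g(z) = C1*exp(4*z)


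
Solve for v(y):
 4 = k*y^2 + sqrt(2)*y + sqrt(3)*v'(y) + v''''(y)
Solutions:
 v(y) = C1 + C4*exp(-3^(1/6)*y) - sqrt(3)*k*y^3/9 - sqrt(6)*y^2/6 + 4*sqrt(3)*y/3 + (C2*sin(3^(2/3)*y/2) + C3*cos(3^(2/3)*y/2))*exp(3^(1/6)*y/2)


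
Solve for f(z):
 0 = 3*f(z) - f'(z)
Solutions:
 f(z) = C1*exp(3*z)


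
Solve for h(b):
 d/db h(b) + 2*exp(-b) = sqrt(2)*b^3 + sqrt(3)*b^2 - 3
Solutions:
 h(b) = C1 + sqrt(2)*b^4/4 + sqrt(3)*b^3/3 - 3*b + 2*exp(-b)


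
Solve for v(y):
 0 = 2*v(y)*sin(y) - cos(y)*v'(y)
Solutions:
 v(y) = C1/cos(y)^2


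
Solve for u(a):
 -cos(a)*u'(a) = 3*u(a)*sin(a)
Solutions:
 u(a) = C1*cos(a)^3


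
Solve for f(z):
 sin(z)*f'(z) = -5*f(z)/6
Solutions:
 f(z) = C1*(cos(z) + 1)^(5/12)/(cos(z) - 1)^(5/12)


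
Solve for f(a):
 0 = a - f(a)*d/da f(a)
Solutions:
 f(a) = -sqrt(C1 + a^2)
 f(a) = sqrt(C1 + a^2)


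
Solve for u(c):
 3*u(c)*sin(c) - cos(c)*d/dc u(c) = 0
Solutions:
 u(c) = C1/cos(c)^3


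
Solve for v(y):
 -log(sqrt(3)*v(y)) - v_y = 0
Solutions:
 2*Integral(1/(2*log(_y) + log(3)), (_y, v(y))) = C1 - y


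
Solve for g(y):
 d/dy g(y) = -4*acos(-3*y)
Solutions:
 g(y) = C1 - 4*y*acos(-3*y) - 4*sqrt(1 - 9*y^2)/3


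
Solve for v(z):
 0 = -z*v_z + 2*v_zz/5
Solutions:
 v(z) = C1 + C2*erfi(sqrt(5)*z/2)


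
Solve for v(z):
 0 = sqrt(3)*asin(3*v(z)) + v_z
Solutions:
 Integral(1/asin(3*_y), (_y, v(z))) = C1 - sqrt(3)*z


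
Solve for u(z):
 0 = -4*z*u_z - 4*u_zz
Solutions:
 u(z) = C1 + C2*erf(sqrt(2)*z/2)


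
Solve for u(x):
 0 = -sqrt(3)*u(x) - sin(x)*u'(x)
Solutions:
 u(x) = C1*(cos(x) + 1)^(sqrt(3)/2)/(cos(x) - 1)^(sqrt(3)/2)


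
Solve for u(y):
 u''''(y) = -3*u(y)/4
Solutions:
 u(y) = (C1*sin(3^(1/4)*y/2) + C2*cos(3^(1/4)*y/2))*exp(-3^(1/4)*y/2) + (C3*sin(3^(1/4)*y/2) + C4*cos(3^(1/4)*y/2))*exp(3^(1/4)*y/2)


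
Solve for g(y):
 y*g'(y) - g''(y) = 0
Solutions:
 g(y) = C1 + C2*erfi(sqrt(2)*y/2)


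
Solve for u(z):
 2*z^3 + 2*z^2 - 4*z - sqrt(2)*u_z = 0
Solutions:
 u(z) = C1 + sqrt(2)*z^4/4 + sqrt(2)*z^3/3 - sqrt(2)*z^2


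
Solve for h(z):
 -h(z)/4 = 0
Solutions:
 h(z) = 0


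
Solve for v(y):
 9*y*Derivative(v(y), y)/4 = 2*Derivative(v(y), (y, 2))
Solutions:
 v(y) = C1 + C2*erfi(3*y/4)


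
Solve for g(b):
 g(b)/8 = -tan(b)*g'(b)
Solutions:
 g(b) = C1/sin(b)^(1/8)


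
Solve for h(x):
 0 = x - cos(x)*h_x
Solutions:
 h(x) = C1 + Integral(x/cos(x), x)


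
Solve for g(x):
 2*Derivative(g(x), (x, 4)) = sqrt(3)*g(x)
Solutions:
 g(x) = C1*exp(-2^(3/4)*3^(1/8)*x/2) + C2*exp(2^(3/4)*3^(1/8)*x/2) + C3*sin(2^(3/4)*3^(1/8)*x/2) + C4*cos(2^(3/4)*3^(1/8)*x/2)


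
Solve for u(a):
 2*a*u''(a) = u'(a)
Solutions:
 u(a) = C1 + C2*a^(3/2)


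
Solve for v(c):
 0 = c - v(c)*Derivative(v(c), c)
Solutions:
 v(c) = -sqrt(C1 + c^2)
 v(c) = sqrt(C1 + c^2)


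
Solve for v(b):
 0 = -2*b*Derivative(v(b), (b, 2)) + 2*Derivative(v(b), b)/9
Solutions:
 v(b) = C1 + C2*b^(10/9)


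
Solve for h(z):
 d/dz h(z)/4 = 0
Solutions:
 h(z) = C1


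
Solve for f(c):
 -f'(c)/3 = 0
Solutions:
 f(c) = C1


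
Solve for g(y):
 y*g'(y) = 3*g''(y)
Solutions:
 g(y) = C1 + C2*erfi(sqrt(6)*y/6)


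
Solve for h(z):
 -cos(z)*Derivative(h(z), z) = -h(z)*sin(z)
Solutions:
 h(z) = C1/cos(z)


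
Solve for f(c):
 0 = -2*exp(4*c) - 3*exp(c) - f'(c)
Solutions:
 f(c) = C1 - exp(4*c)/2 - 3*exp(c)


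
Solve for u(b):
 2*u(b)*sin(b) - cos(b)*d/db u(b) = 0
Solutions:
 u(b) = C1/cos(b)^2


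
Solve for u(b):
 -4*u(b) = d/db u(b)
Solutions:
 u(b) = C1*exp(-4*b)


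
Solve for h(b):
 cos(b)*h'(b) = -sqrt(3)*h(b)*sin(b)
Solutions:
 h(b) = C1*cos(b)^(sqrt(3))


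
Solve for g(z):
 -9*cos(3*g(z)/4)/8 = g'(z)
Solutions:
 9*z/8 - 2*log(sin(3*g(z)/4) - 1)/3 + 2*log(sin(3*g(z)/4) + 1)/3 = C1


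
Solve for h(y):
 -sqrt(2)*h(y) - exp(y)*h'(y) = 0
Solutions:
 h(y) = C1*exp(sqrt(2)*exp(-y))


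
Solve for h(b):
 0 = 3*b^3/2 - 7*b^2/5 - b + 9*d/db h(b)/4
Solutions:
 h(b) = C1 - b^4/6 + 28*b^3/135 + 2*b^2/9


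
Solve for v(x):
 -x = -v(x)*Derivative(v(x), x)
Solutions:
 v(x) = -sqrt(C1 + x^2)
 v(x) = sqrt(C1 + x^2)


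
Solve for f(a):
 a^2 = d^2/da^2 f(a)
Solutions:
 f(a) = C1 + C2*a + a^4/12


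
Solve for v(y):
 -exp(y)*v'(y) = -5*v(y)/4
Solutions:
 v(y) = C1*exp(-5*exp(-y)/4)


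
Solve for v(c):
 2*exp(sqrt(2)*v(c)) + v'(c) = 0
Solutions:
 v(c) = sqrt(2)*(2*log(1/(C1 + 2*c)) - log(2))/4


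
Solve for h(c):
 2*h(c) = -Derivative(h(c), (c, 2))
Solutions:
 h(c) = C1*sin(sqrt(2)*c) + C2*cos(sqrt(2)*c)


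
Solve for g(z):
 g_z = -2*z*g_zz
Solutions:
 g(z) = C1 + C2*sqrt(z)


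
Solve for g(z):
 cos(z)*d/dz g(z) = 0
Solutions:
 g(z) = C1


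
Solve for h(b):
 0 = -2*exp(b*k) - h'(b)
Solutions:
 h(b) = C1 - 2*exp(b*k)/k


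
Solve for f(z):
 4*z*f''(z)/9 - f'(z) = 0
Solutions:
 f(z) = C1 + C2*z^(13/4)


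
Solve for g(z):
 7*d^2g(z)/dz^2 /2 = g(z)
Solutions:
 g(z) = C1*exp(-sqrt(14)*z/7) + C2*exp(sqrt(14)*z/7)


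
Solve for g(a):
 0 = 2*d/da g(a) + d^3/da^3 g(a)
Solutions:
 g(a) = C1 + C2*sin(sqrt(2)*a) + C3*cos(sqrt(2)*a)


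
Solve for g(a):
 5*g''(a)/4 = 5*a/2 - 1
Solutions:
 g(a) = C1 + C2*a + a^3/3 - 2*a^2/5


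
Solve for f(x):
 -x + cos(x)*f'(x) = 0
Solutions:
 f(x) = C1 + Integral(x/cos(x), x)


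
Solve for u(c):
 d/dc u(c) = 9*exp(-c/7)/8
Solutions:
 u(c) = C1 - 63*exp(-c/7)/8


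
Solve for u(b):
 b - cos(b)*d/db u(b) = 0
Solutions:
 u(b) = C1 + Integral(b/cos(b), b)


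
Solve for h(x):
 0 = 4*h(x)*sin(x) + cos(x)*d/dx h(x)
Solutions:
 h(x) = C1*cos(x)^4


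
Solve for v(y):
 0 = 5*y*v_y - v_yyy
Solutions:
 v(y) = C1 + Integral(C2*airyai(5^(1/3)*y) + C3*airybi(5^(1/3)*y), y)


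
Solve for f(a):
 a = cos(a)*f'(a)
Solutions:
 f(a) = C1 + Integral(a/cos(a), a)


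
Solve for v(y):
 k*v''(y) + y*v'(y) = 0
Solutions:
 v(y) = C1 + C2*sqrt(k)*erf(sqrt(2)*y*sqrt(1/k)/2)


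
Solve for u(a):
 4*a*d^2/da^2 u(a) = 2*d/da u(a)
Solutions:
 u(a) = C1 + C2*a^(3/2)


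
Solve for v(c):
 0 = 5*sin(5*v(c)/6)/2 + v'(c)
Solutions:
 5*c/2 + 3*log(cos(5*v(c)/6) - 1)/5 - 3*log(cos(5*v(c)/6) + 1)/5 = C1


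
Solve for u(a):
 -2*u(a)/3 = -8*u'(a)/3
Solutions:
 u(a) = C1*exp(a/4)


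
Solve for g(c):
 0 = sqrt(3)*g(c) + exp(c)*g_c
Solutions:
 g(c) = C1*exp(sqrt(3)*exp(-c))


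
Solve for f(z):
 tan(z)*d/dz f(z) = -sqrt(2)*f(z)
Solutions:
 f(z) = C1/sin(z)^(sqrt(2))


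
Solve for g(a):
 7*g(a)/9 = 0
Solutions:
 g(a) = 0


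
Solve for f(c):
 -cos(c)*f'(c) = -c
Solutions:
 f(c) = C1 + Integral(c/cos(c), c)


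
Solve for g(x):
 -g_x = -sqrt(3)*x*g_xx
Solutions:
 g(x) = C1 + C2*x^(sqrt(3)/3 + 1)


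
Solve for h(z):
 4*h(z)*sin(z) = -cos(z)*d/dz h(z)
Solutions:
 h(z) = C1*cos(z)^4


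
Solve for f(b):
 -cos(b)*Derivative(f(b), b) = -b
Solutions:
 f(b) = C1 + Integral(b/cos(b), b)


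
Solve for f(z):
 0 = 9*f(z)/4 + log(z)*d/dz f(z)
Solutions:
 f(z) = C1*exp(-9*li(z)/4)


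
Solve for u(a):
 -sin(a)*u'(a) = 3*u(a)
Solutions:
 u(a) = C1*(cos(a) + 1)^(3/2)/(cos(a) - 1)^(3/2)


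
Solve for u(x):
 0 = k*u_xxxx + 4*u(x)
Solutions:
 u(x) = C1*exp(-sqrt(2)*x*(-1/k)^(1/4)) + C2*exp(sqrt(2)*x*(-1/k)^(1/4)) + C3*exp(-sqrt(2)*I*x*(-1/k)^(1/4)) + C4*exp(sqrt(2)*I*x*(-1/k)^(1/4))


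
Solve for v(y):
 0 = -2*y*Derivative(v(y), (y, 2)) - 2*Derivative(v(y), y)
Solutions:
 v(y) = C1 + C2*log(y)


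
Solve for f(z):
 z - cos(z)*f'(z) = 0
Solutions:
 f(z) = C1 + Integral(z/cos(z), z)


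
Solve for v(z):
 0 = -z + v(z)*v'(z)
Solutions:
 v(z) = -sqrt(C1 + z^2)
 v(z) = sqrt(C1 + z^2)


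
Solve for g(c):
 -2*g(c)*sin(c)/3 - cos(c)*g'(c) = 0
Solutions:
 g(c) = C1*cos(c)^(2/3)


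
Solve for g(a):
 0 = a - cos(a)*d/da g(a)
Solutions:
 g(a) = C1 + Integral(a/cos(a), a)


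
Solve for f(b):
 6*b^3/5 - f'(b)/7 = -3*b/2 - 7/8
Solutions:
 f(b) = C1 + 21*b^4/10 + 21*b^2/4 + 49*b/8


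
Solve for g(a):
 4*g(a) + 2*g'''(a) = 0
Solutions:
 g(a) = C3*exp(-2^(1/3)*a) + (C1*sin(2^(1/3)*sqrt(3)*a/2) + C2*cos(2^(1/3)*sqrt(3)*a/2))*exp(2^(1/3)*a/2)


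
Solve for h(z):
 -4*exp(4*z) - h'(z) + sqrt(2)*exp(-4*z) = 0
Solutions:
 h(z) = C1 - exp(4*z) - sqrt(2)*exp(-4*z)/4


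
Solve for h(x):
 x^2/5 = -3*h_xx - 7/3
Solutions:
 h(x) = C1 + C2*x - x^4/180 - 7*x^2/18


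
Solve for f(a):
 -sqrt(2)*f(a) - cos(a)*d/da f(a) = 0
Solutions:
 f(a) = C1*(sin(a) - 1)^(sqrt(2)/2)/(sin(a) + 1)^(sqrt(2)/2)


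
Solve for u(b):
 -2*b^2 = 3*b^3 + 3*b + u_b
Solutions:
 u(b) = C1 - 3*b^4/4 - 2*b^3/3 - 3*b^2/2


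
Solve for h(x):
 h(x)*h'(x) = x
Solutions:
 h(x) = -sqrt(C1 + x^2)
 h(x) = sqrt(C1 + x^2)


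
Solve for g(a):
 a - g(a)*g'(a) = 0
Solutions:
 g(a) = -sqrt(C1 + a^2)
 g(a) = sqrt(C1 + a^2)


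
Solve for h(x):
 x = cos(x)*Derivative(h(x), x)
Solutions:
 h(x) = C1 + Integral(x/cos(x), x)


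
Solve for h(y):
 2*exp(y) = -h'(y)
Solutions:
 h(y) = C1 - 2*exp(y)


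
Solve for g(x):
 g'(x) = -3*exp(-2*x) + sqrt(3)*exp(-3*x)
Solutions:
 g(x) = C1 + 3*exp(-2*x)/2 - sqrt(3)*exp(-3*x)/3


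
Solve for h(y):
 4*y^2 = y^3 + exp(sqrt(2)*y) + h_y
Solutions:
 h(y) = C1 - y^4/4 + 4*y^3/3 - sqrt(2)*exp(sqrt(2)*y)/2


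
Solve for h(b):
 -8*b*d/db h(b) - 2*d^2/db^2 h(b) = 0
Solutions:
 h(b) = C1 + C2*erf(sqrt(2)*b)


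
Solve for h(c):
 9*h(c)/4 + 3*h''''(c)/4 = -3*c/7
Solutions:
 h(c) = -4*c/21 + (C1*sin(sqrt(2)*3^(1/4)*c/2) + C2*cos(sqrt(2)*3^(1/4)*c/2))*exp(-sqrt(2)*3^(1/4)*c/2) + (C3*sin(sqrt(2)*3^(1/4)*c/2) + C4*cos(sqrt(2)*3^(1/4)*c/2))*exp(sqrt(2)*3^(1/4)*c/2)


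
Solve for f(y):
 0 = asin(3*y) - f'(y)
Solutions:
 f(y) = C1 + y*asin(3*y) + sqrt(1 - 9*y^2)/3


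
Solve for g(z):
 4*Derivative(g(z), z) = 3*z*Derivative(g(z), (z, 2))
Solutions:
 g(z) = C1 + C2*z^(7/3)


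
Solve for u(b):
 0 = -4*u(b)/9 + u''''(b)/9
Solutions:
 u(b) = C1*exp(-sqrt(2)*b) + C2*exp(sqrt(2)*b) + C3*sin(sqrt(2)*b) + C4*cos(sqrt(2)*b)


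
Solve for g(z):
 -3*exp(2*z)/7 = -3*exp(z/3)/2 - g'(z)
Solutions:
 g(z) = C1 - 9*exp(z/3)/2 + 3*exp(2*z)/14


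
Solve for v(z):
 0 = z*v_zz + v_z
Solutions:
 v(z) = C1 + C2*log(z)


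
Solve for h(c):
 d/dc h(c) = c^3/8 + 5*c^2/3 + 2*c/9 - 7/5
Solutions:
 h(c) = C1 + c^4/32 + 5*c^3/9 + c^2/9 - 7*c/5


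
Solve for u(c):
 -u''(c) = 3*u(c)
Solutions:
 u(c) = C1*sin(sqrt(3)*c) + C2*cos(sqrt(3)*c)


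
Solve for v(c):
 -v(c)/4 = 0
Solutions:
 v(c) = 0


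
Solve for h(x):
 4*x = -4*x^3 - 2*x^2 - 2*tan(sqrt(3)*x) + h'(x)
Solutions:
 h(x) = C1 + x^4 + 2*x^3/3 + 2*x^2 - 2*sqrt(3)*log(cos(sqrt(3)*x))/3


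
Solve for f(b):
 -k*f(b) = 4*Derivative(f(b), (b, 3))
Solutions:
 f(b) = C1*exp(2^(1/3)*b*(-k)^(1/3)/2) + C2*exp(2^(1/3)*b*(-k)^(1/3)*(-1 + sqrt(3)*I)/4) + C3*exp(-2^(1/3)*b*(-k)^(1/3)*(1 + sqrt(3)*I)/4)


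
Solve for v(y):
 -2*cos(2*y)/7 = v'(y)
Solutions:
 v(y) = C1 - sin(2*y)/7


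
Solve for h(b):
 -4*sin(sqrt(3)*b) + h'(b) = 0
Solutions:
 h(b) = C1 - 4*sqrt(3)*cos(sqrt(3)*b)/3


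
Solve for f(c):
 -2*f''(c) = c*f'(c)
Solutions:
 f(c) = C1 + C2*erf(c/2)


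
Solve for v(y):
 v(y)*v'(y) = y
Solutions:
 v(y) = -sqrt(C1 + y^2)
 v(y) = sqrt(C1 + y^2)


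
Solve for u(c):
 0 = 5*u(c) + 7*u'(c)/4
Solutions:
 u(c) = C1*exp(-20*c/7)


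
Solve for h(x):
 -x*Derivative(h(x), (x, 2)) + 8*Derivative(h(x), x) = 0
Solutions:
 h(x) = C1 + C2*x^9


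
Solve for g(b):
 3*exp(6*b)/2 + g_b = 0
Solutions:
 g(b) = C1 - exp(6*b)/4


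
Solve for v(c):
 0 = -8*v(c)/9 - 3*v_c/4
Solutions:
 v(c) = C1*exp(-32*c/27)


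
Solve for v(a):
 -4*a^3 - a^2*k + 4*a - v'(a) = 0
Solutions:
 v(a) = C1 - a^4 - a^3*k/3 + 2*a^2


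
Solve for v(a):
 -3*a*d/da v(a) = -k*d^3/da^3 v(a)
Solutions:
 v(a) = C1 + Integral(C2*airyai(3^(1/3)*a*(1/k)^(1/3)) + C3*airybi(3^(1/3)*a*(1/k)^(1/3)), a)


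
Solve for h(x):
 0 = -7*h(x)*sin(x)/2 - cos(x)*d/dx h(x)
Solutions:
 h(x) = C1*cos(x)^(7/2)


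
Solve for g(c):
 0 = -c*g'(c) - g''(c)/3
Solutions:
 g(c) = C1 + C2*erf(sqrt(6)*c/2)


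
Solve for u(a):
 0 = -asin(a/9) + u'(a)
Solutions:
 u(a) = C1 + a*asin(a/9) + sqrt(81 - a^2)


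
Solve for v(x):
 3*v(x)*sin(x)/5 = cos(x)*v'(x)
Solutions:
 v(x) = C1/cos(x)^(3/5)


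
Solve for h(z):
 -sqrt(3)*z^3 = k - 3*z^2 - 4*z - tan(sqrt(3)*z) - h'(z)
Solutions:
 h(z) = C1 + k*z + sqrt(3)*z^4/4 - z^3 - 2*z^2 + sqrt(3)*log(cos(sqrt(3)*z))/3


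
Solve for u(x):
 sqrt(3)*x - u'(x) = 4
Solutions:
 u(x) = C1 + sqrt(3)*x^2/2 - 4*x


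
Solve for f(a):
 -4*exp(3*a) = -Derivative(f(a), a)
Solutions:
 f(a) = C1 + 4*exp(3*a)/3


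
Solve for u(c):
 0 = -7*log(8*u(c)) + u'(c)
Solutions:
 -Integral(1/(log(_y) + 3*log(2)), (_y, u(c)))/7 = C1 - c


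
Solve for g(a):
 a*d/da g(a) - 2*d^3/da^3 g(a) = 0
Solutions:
 g(a) = C1 + Integral(C2*airyai(2^(2/3)*a/2) + C3*airybi(2^(2/3)*a/2), a)


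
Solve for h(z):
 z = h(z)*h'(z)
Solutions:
 h(z) = -sqrt(C1 + z^2)
 h(z) = sqrt(C1 + z^2)


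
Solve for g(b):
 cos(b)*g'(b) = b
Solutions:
 g(b) = C1 + Integral(b/cos(b), b)


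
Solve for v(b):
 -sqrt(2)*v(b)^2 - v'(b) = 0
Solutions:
 v(b) = 1/(C1 + sqrt(2)*b)


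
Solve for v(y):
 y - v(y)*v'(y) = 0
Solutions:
 v(y) = -sqrt(C1 + y^2)
 v(y) = sqrt(C1 + y^2)


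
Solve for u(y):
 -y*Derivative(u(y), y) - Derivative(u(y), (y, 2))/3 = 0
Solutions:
 u(y) = C1 + C2*erf(sqrt(6)*y/2)


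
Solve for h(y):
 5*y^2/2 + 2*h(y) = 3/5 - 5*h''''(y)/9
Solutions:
 h(y) = -5*y^2/4 + (C1*sin(10^(3/4)*sqrt(3)*y/10) + C2*cos(10^(3/4)*sqrt(3)*y/10))*exp(-10^(3/4)*sqrt(3)*y/10) + (C3*sin(10^(3/4)*sqrt(3)*y/10) + C4*cos(10^(3/4)*sqrt(3)*y/10))*exp(10^(3/4)*sqrt(3)*y/10) + 3/10


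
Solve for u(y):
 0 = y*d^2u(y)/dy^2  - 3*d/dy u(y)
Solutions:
 u(y) = C1 + C2*y^4


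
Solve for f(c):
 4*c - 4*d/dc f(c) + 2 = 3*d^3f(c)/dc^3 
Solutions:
 f(c) = C1 + C2*sin(2*sqrt(3)*c/3) + C3*cos(2*sqrt(3)*c/3) + c^2/2 + c/2


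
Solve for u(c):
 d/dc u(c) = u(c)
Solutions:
 u(c) = C1*exp(c)


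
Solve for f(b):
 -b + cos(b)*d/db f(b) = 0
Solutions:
 f(b) = C1 + Integral(b/cos(b), b)


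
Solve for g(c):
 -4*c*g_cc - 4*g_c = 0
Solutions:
 g(c) = C1 + C2*log(c)


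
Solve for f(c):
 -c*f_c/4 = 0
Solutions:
 f(c) = C1


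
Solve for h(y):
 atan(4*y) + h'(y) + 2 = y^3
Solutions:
 h(y) = C1 + y^4/4 - y*atan(4*y) - 2*y + log(16*y^2 + 1)/8


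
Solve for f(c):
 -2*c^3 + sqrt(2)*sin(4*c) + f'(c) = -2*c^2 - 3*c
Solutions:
 f(c) = C1 + c^4/2 - 2*c^3/3 - 3*c^2/2 + sqrt(2)*cos(4*c)/4


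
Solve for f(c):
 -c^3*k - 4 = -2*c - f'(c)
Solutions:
 f(c) = C1 + c^4*k/4 - c^2 + 4*c


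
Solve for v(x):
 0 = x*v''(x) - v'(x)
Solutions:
 v(x) = C1 + C2*x^2


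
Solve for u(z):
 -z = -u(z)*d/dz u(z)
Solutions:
 u(z) = -sqrt(C1 + z^2)
 u(z) = sqrt(C1 + z^2)


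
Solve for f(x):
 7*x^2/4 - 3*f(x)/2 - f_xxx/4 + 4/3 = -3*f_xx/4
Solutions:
 f(x) = C1*exp(x*(1/(2*(sqrt(3) + 2)^(1/3)) + (sqrt(3) + 2)^(1/3)/2 + 1))*sin(sqrt(3)*x*(-(sqrt(3) + 2)^(1/3) + (sqrt(3) + 2)^(-1/3))/2) + C2*exp(x*(1/(2*(sqrt(3) + 2)^(1/3)) + (sqrt(3) + 2)^(1/3)/2 + 1))*cos(sqrt(3)*x*(-(sqrt(3) + 2)^(1/3) + (sqrt(3) + 2)^(-1/3))/2) + C3*exp(x*(-(sqrt(3) + 2)^(1/3) - 1/(sqrt(3) + 2)^(1/3) + 1)) + 7*x^2/6 + 37/18


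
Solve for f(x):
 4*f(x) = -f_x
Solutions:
 f(x) = C1*exp(-4*x)


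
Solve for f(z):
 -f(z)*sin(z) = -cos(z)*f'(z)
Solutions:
 f(z) = C1/cos(z)


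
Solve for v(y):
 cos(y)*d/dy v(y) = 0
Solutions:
 v(y) = C1


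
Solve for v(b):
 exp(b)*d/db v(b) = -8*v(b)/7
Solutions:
 v(b) = C1*exp(8*exp(-b)/7)


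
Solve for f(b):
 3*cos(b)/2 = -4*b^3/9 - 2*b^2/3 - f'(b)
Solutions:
 f(b) = C1 - b^4/9 - 2*b^3/9 - 3*sin(b)/2


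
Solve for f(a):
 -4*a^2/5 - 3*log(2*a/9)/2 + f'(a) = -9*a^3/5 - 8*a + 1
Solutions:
 f(a) = C1 - 9*a^4/20 + 4*a^3/15 - 4*a^2 + 3*a*log(a)/2 - 3*a*log(3) - a/2 + 3*a*log(2)/2


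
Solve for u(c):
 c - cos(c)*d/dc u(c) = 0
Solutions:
 u(c) = C1 + Integral(c/cos(c), c)


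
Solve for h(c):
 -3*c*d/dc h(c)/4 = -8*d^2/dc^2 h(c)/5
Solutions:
 h(c) = C1 + C2*erfi(sqrt(15)*c/8)


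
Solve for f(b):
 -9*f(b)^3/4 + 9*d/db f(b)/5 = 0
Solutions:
 f(b) = -sqrt(2)*sqrt(-1/(C1 + 5*b))
 f(b) = sqrt(2)*sqrt(-1/(C1 + 5*b))


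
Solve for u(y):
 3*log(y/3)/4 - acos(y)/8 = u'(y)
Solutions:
 u(y) = C1 + 3*y*log(y)/4 - y*acos(y)/8 - 3*y*log(3)/4 - 3*y/4 + sqrt(1 - y^2)/8


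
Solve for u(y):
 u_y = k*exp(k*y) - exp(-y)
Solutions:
 u(y) = C1 + exp(k*y) + exp(-y)


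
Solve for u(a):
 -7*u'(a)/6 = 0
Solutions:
 u(a) = C1


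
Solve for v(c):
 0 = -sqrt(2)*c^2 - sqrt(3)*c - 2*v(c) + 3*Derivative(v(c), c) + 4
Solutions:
 v(c) = C1*exp(2*c/3) - sqrt(2)*c^2/2 - 3*sqrt(2)*c/2 - sqrt(3)*c/2 - 9*sqrt(2)/4 - 3*sqrt(3)/4 + 2


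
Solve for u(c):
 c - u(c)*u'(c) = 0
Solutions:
 u(c) = -sqrt(C1 + c^2)
 u(c) = sqrt(C1 + c^2)


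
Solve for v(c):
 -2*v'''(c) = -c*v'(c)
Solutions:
 v(c) = C1 + Integral(C2*airyai(2^(2/3)*c/2) + C3*airybi(2^(2/3)*c/2), c)


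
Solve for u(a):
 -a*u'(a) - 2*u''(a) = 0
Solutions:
 u(a) = C1 + C2*erf(a/2)


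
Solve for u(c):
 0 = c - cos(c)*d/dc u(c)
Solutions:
 u(c) = C1 + Integral(c/cos(c), c)


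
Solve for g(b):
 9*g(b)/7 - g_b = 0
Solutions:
 g(b) = C1*exp(9*b/7)


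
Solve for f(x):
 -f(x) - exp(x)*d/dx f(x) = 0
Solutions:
 f(x) = C1*exp(exp(-x))


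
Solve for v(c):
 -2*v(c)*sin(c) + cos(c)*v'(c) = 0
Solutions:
 v(c) = C1/cos(c)^2


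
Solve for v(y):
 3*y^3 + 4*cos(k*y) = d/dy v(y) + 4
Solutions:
 v(y) = C1 + 3*y^4/4 - 4*y + 4*sin(k*y)/k


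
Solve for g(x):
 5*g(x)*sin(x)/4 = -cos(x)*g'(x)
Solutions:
 g(x) = C1*cos(x)^(5/4)


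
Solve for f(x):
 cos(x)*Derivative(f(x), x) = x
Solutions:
 f(x) = C1 + Integral(x/cos(x), x)


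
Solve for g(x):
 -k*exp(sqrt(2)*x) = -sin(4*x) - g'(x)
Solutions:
 g(x) = C1 + sqrt(2)*k*exp(sqrt(2)*x)/2 + cos(4*x)/4


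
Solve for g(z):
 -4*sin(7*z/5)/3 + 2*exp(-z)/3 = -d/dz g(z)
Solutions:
 g(z) = C1 - 20*cos(7*z/5)/21 + 2*exp(-z)/3


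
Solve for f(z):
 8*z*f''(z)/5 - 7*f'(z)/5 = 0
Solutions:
 f(z) = C1 + C2*z^(15/8)


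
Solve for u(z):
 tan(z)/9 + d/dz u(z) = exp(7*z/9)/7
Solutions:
 u(z) = C1 + 9*exp(7*z/9)/49 + log(cos(z))/9


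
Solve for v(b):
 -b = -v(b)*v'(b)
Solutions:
 v(b) = -sqrt(C1 + b^2)
 v(b) = sqrt(C1 + b^2)


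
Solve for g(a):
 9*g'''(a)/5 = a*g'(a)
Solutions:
 g(a) = C1 + Integral(C2*airyai(15^(1/3)*a/3) + C3*airybi(15^(1/3)*a/3), a)


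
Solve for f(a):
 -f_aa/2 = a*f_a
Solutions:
 f(a) = C1 + C2*erf(a)


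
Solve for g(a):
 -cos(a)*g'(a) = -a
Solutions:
 g(a) = C1 + Integral(a/cos(a), a)


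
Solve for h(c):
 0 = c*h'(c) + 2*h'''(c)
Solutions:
 h(c) = C1 + Integral(C2*airyai(-2^(2/3)*c/2) + C3*airybi(-2^(2/3)*c/2), c)


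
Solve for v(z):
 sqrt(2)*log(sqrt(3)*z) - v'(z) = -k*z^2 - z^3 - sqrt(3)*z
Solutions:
 v(z) = C1 + k*z^3/3 + z^4/4 + sqrt(3)*z^2/2 + sqrt(2)*z*log(z) - sqrt(2)*z + sqrt(2)*z*log(3)/2


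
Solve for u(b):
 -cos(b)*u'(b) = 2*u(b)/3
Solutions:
 u(b) = C1*(sin(b) - 1)^(1/3)/(sin(b) + 1)^(1/3)


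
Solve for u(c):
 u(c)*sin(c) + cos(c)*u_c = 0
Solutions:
 u(c) = C1*cos(c)


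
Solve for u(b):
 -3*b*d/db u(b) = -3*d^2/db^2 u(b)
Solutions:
 u(b) = C1 + C2*erfi(sqrt(2)*b/2)


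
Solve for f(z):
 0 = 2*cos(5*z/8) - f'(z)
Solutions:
 f(z) = C1 + 16*sin(5*z/8)/5


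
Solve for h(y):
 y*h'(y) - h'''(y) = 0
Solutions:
 h(y) = C1 + Integral(C2*airyai(y) + C3*airybi(y), y)


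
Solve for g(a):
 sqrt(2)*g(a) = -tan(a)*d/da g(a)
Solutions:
 g(a) = C1/sin(a)^(sqrt(2))


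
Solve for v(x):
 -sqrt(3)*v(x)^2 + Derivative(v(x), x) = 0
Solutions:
 v(x) = -1/(C1 + sqrt(3)*x)


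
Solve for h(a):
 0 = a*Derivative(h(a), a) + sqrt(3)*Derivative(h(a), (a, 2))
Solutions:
 h(a) = C1 + C2*erf(sqrt(2)*3^(3/4)*a/6)


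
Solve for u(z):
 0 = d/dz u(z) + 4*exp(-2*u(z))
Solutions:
 u(z) = log(-sqrt(C1 - 8*z))
 u(z) = log(C1 - 8*z)/2


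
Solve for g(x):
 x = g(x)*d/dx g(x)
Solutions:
 g(x) = -sqrt(C1 + x^2)
 g(x) = sqrt(C1 + x^2)


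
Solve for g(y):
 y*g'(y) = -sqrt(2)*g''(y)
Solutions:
 g(y) = C1 + C2*erf(2^(1/4)*y/2)


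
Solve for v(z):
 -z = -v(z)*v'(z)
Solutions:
 v(z) = -sqrt(C1 + z^2)
 v(z) = sqrt(C1 + z^2)


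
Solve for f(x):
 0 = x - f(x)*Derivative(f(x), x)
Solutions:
 f(x) = -sqrt(C1 + x^2)
 f(x) = sqrt(C1 + x^2)


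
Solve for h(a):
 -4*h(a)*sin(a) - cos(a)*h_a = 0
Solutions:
 h(a) = C1*cos(a)^4


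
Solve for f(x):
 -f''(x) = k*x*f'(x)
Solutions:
 f(x) = Piecewise((-sqrt(2)*sqrt(pi)*C1*erf(sqrt(2)*sqrt(k)*x/2)/(2*sqrt(k)) - C2, (k > 0) | (k < 0)), (-C1*x - C2, True))


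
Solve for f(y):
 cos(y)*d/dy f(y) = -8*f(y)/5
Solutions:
 f(y) = C1*(sin(y) - 1)^(4/5)/(sin(y) + 1)^(4/5)


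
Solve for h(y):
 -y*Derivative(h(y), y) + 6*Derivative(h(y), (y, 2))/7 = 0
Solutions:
 h(y) = C1 + C2*erfi(sqrt(21)*y/6)


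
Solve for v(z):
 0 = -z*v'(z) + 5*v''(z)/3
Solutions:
 v(z) = C1 + C2*erfi(sqrt(30)*z/10)


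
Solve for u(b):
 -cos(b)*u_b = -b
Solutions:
 u(b) = C1 + Integral(b/cos(b), b)


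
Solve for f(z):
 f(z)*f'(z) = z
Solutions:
 f(z) = -sqrt(C1 + z^2)
 f(z) = sqrt(C1 + z^2)


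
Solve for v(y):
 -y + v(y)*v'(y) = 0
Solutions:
 v(y) = -sqrt(C1 + y^2)
 v(y) = sqrt(C1 + y^2)


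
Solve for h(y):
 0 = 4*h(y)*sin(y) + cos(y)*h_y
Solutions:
 h(y) = C1*cos(y)^4


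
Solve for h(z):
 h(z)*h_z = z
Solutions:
 h(z) = -sqrt(C1 + z^2)
 h(z) = sqrt(C1 + z^2)


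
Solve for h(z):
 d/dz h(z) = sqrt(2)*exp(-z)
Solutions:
 h(z) = C1 - sqrt(2)*exp(-z)


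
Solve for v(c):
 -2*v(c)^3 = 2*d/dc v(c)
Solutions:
 v(c) = -sqrt(2)*sqrt(-1/(C1 - c))/2
 v(c) = sqrt(2)*sqrt(-1/(C1 - c))/2


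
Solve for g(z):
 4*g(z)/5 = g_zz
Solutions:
 g(z) = C1*exp(-2*sqrt(5)*z/5) + C2*exp(2*sqrt(5)*z/5)


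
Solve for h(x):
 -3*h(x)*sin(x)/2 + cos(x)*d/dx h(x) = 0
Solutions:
 h(x) = C1/cos(x)^(3/2)


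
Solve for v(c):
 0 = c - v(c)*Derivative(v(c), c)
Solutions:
 v(c) = -sqrt(C1 + c^2)
 v(c) = sqrt(C1 + c^2)


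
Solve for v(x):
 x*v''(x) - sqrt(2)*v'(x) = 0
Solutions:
 v(x) = C1 + C2*x^(1 + sqrt(2))


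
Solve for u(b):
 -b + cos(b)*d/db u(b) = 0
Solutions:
 u(b) = C1 + Integral(b/cos(b), b)


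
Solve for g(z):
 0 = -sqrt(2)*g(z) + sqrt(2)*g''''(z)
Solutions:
 g(z) = C1*exp(-z) + C2*exp(z) + C3*sin(z) + C4*cos(z)


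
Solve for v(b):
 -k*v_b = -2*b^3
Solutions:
 v(b) = C1 + b^4/(2*k)


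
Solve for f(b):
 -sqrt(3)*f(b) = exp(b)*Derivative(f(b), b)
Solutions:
 f(b) = C1*exp(sqrt(3)*exp(-b))


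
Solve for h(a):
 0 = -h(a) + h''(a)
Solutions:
 h(a) = C1*exp(-a) + C2*exp(a)


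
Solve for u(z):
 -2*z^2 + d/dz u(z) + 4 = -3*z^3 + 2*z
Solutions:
 u(z) = C1 - 3*z^4/4 + 2*z^3/3 + z^2 - 4*z


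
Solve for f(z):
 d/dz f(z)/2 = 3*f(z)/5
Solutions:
 f(z) = C1*exp(6*z/5)


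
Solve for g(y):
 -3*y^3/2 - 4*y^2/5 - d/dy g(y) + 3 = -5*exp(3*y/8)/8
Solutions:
 g(y) = C1 - 3*y^4/8 - 4*y^3/15 + 3*y + 5*exp(3*y/8)/3


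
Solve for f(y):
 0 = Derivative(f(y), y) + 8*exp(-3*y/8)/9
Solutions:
 f(y) = C1 + 64*exp(-3*y/8)/27


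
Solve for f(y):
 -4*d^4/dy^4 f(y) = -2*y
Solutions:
 f(y) = C1 + C2*y + C3*y^2 + C4*y^3 + y^5/240


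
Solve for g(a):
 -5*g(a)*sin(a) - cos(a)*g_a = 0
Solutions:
 g(a) = C1*cos(a)^5


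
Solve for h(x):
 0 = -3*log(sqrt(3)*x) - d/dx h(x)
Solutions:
 h(x) = C1 - 3*x*log(x) - 3*x*log(3)/2 + 3*x


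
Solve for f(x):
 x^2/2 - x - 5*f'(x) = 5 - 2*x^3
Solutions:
 f(x) = C1 + x^4/10 + x^3/30 - x^2/10 - x


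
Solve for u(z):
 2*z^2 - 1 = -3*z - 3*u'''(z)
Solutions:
 u(z) = C1 + C2*z + C3*z^2 - z^5/90 - z^4/24 + z^3/18


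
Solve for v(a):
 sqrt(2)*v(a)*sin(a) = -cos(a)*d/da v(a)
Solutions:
 v(a) = C1*cos(a)^(sqrt(2))


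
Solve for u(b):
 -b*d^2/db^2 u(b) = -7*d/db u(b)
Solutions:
 u(b) = C1 + C2*b^8


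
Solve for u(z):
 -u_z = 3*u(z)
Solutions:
 u(z) = C1*exp(-3*z)


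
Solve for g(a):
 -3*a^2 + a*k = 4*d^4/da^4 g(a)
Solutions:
 g(a) = C1 + C2*a + C3*a^2 + C4*a^3 - a^6/480 + a^5*k/480


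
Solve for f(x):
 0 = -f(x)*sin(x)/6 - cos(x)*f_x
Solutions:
 f(x) = C1*cos(x)^(1/6)


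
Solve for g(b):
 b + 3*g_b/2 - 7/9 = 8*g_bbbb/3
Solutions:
 g(b) = C1 + C4*exp(6^(2/3)*b/4) - b^2/3 + 14*b/27 + (C2*sin(3*2^(2/3)*3^(1/6)*b/8) + C3*cos(3*2^(2/3)*3^(1/6)*b/8))*exp(-6^(2/3)*b/8)


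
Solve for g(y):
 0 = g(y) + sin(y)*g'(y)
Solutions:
 g(y) = C1*sqrt(cos(y) + 1)/sqrt(cos(y) - 1)


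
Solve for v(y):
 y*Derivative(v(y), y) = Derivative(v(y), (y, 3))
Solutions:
 v(y) = C1 + Integral(C2*airyai(y) + C3*airybi(y), y)


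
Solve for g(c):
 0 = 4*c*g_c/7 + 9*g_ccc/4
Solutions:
 g(c) = C1 + Integral(C2*airyai(-2*294^(1/3)*c/21) + C3*airybi(-2*294^(1/3)*c/21), c)


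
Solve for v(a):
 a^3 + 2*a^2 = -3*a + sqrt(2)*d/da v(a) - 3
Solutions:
 v(a) = C1 + sqrt(2)*a^4/8 + sqrt(2)*a^3/3 + 3*sqrt(2)*a^2/4 + 3*sqrt(2)*a/2
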